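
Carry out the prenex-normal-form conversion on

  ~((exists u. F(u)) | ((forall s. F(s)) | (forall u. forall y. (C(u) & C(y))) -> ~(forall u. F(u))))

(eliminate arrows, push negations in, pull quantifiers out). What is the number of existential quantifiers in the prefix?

0

First replace A → B with ¬A ∨ B.
  ~((exists u. F(u)) | ~((forall s. F(s)) | (forall u. forall y. (C(u) & C(y)))) | ~(forall u. F(u)))
Push ¬ through the quantifiers and connectives to reach negation normal form:
  (forall u. ~F(u)) & ((forall s. F(s)) | (forall u. forall y. (C(u) & C(y)))) & (forall u. F(u))
Rename bound variables to avoid capture: u↦w, u↦r.
  (forall u. ~F(u)) & ((forall s. F(s)) | (forall w. forall y. (C(w) & C(y)))) & (forall r. F(r))
Extract every quantifier outward, since the variables are now distinct and don't occur free across branches:
  forall u. forall s. forall w. forall y. forall r. (~F(u) & (F(s) | C(w) & C(y)) & F(r))
The prefix is forall u forall s forall w forall y forall r: 5 universal, 0 existential.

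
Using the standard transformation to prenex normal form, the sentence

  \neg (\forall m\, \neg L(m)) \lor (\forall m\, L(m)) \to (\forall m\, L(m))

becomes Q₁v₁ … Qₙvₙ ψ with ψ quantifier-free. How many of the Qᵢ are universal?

First replace A → B with ¬A ∨ B.
  \neg (\neg (\forall m\, \neg L(m)) \lor (\forall m\, L(m))) \lor (\forall m\, L(m))
Push ¬ through the quantifiers and connectives to reach negation normal form:
  (\forall m\, \neg L(m)) \land (\exists m\, \neg L(m)) \lor (\forall m\, L(m))
Rename bound variables to avoid capture: m↦p, m↦b.
  (\forall m\, \neg L(m)) \land (\exists p\, \neg L(p)) \lor (\forall b\, L(b))
Extract every quantifier outward, since the variables are now distinct and don't occur free across branches:
  \forall m\, \exists p\, \forall b\, (\neg L(m) \land \neg L(p) \lor L(b))
The prefix is \forall m \exists p \forall b: 2 universal, 1 existential.

2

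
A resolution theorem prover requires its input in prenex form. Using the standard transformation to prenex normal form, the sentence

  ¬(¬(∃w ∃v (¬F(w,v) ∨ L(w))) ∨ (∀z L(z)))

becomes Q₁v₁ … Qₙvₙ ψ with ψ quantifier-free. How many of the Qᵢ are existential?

Move each ¬ inward, flipping quantifiers it crosses:
  (∃w ∃v (¬F(w,v) ∨ L(w))) ∧ (∃z ¬L(z))
Finally move all quantifiers to the prefix:
  ∃w ∃v ∃z ((¬F(w,v) ∨ L(w)) ∧ ¬L(z))
The prefix is ∃w ∃v ∃z: 0 universal, 3 existential.

3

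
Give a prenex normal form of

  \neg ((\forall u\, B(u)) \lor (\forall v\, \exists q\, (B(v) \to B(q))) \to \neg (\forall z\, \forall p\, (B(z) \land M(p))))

Rewrite implications/biconditionals: A → B as ¬A ∨ B.
  \neg (\neg ((\forall u\, B(u)) \lor (\forall v\, \exists q\, (\neg B(v) \lor B(q)))) \lor \neg (\forall z\, \forall p\, (B(z) \land M(p))))
Drive negations inward (¬∀x A ≡ ∃x ¬A, ¬∃x A ≡ ∀x ¬A, De Morgan for ∧/∨):
  ((\forall u\, B(u)) \lor (\forall v\, \exists q\, (\neg B(v) \lor B(q)))) \land (\forall z\, \forall p\, (B(z) \land M(p)))
All bound variables are already distinct, so no renaming is needed.
Extract every quantifier outward, since the variables are now distinct and don't occur free across branches:
  \forall u\, \forall v\, \exists q\, \forall z\, \forall p\, ((B(u) \lor \neg B(v) \lor B(q)) \land B(z) \land M(p))

\forall u\, \forall v\, \exists q\, \forall z\, \forall p\, ((B(u) \lor \neg B(v) \lor B(q)) \land B(z) \land M(p))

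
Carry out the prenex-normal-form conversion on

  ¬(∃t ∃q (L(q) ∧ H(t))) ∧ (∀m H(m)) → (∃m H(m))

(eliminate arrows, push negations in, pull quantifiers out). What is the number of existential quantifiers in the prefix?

4

Rewrite implications/biconditionals: A → B as ¬A ∨ B.
  ¬(¬(∃t ∃q (L(q) ∧ H(t))) ∧ (∀m H(m))) ∨ (∃m H(m))
Move each ¬ inward, flipping quantifiers it crosses:
  (∃t ∃q (L(q) ∧ H(t))) ∨ (∃m ¬H(m)) ∨ (∃m H(m))
Give each quantifier a distinct variable: m↦z1.
  (∃t ∃q (L(q) ∧ H(t))) ∨ (∃m ¬H(m)) ∨ (∃z1 H(z1))
Pull the quantifiers to the front (each side's bound variable is not free in the other side):
  ∃t ∃q ∃m ∃z1 (L(q) ∧ H(t) ∨ ¬H(m) ∨ H(z1))
The prefix is ∃t ∃q ∃m ∃z1: 0 universal, 4 existential.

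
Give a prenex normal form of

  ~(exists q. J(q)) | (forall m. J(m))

Move each ¬ inward, flipping quantifiers it crosses:
  (forall q. ~J(q)) | (forall m. J(m))
Pull the quantifiers to the front (each side's bound variable is not free in the other side):
  forall q. forall m. (~J(q) | J(m))

forall q. forall m. (~J(q) | J(m))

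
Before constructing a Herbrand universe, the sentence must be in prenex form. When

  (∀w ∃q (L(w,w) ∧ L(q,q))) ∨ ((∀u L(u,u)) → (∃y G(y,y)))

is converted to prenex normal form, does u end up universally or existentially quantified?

existential

Eliminate → and ↔ using ¬ and ∨.
  (∀w ∃q (L(w,w) ∧ L(q,q))) ∨ ¬(∀u L(u,u)) ∨ (∃y G(y,y))
Move each ¬ inward, flipping quantifiers it crosses:
  (∀w ∃q (L(w,w) ∧ L(q,q))) ∨ (∃u ¬L(u,u)) ∨ (∃y G(y,y))
All bound variables are already distinct, so no renaming is needed.
Pull the quantifiers to the front (each side's bound variable is not free in the other side):
  ∀w ∃q ∃u ∃y (L(w,w) ∧ L(q,q) ∨ ¬L(u,u) ∨ G(y,y))
The quantifier ∀u sits under an odd number of negations (counting the antecedent side of each →), so it flips to ∃u.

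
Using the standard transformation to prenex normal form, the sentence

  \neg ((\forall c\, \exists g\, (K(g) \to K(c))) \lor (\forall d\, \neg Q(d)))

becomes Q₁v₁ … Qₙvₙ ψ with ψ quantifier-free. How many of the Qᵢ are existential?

2

Eliminate → and ↔ using ¬ and ∨.
  \neg ((\forall c\, \exists g\, (\neg K(g) \lor K(c))) \lor (\forall d\, \neg Q(d)))
Move each ¬ inward, flipping quantifiers it crosses:
  (\exists c\, \forall g\, (K(g) \land \neg K(c))) \land (\exists d\, Q(d))
Extract every quantifier outward, since the variables are now distinct and don't occur free across branches:
  \exists c\, \forall g\, \exists d\, (K(g) \land \neg K(c) \land Q(d))
The prefix is \exists c \forall g \exists d: 1 universal, 2 existential.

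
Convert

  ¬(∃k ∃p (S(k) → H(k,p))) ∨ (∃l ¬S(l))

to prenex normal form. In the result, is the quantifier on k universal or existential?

universal

First replace A → B with ¬A ∨ B.
  ¬(∃k ∃p (¬S(k) ∨ H(k,p))) ∨ (∃l ¬S(l))
Drive negations inward (¬∀x A ≡ ∃x ¬A, ¬∃x A ≡ ∀x ¬A, De Morgan for ∧/∨):
  (∀k ∀p (S(k) ∧ ¬H(k,p))) ∨ (∃l ¬S(l))
Extract every quantifier outward, since the variables are now distinct and don't occur free across branches:
  ∀k ∀p ∃l (S(k) ∧ ¬H(k,p) ∨ ¬S(l))
The quantifier ∃k sits under an odd number of negations (counting the antecedent side of each →), so it flips to ∀k.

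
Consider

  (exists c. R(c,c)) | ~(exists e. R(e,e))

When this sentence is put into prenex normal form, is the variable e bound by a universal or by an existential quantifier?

Push ¬ through the quantifiers and connectives to reach negation normal form:
  (exists c. R(c,c)) | (forall e. ~R(e,e))
Extract every quantifier outward, since the variables are now distinct and don't occur free across branches:
  exists c. forall e. (R(c,c) | ~R(e,e))
The quantifier exists e sits under an odd number of negations, so it flips to forall e.

universal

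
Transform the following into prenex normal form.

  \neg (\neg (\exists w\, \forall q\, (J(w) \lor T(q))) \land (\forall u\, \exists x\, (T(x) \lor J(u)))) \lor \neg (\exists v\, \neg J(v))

\exists w\, \forall q\, \exists u\, \forall x\, \forall v\, (J(w) \lor T(q) \lor \neg T(x) \land \neg J(u) \lor J(v))

Drive negations inward (¬∀x A ≡ ∃x ¬A, ¬∃x A ≡ ∀x ¬A, De Morgan for ∧/∨):
  (\exists w\, \forall q\, (J(w) \lor T(q))) \lor (\exists u\, \forall x\, (\neg T(x) \land \neg J(u))) \lor (\forall v\, J(v))
Pull the quantifiers to the front (each side's bound variable is not free in the other side):
  \exists w\, \forall q\, \exists u\, \forall x\, \forall v\, (J(w) \lor T(q) \lor \neg T(x) \land \neg J(u) \lor J(v))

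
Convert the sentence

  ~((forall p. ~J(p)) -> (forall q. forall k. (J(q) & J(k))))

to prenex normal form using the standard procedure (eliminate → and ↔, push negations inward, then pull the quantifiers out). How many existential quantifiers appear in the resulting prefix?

2

Rewrite implications/biconditionals: A → B as ¬A ∨ B.
  ~(~(forall p. ~J(p)) | (forall q. forall k. (J(q) & J(k))))
Move each ¬ inward, flipping quantifiers it crosses:
  (forall p. ~J(p)) & (exists q. exists k. (~J(q) | ~J(k)))
Finally move all quantifiers to the prefix:
  forall p. exists q. exists k. (~J(p) & (~J(q) | ~J(k)))
The prefix is forall p exists q exists k: 1 universal, 2 existential.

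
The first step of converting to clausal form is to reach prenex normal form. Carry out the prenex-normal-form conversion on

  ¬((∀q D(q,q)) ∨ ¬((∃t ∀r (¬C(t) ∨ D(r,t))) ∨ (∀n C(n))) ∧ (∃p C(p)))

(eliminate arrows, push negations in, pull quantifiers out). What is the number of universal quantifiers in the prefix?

3

Drive negations inward (¬∀x A ≡ ∃x ¬A, ¬∃x A ≡ ∀x ¬A, De Morgan for ∧/∨):
  (∃q ¬D(q,q)) ∧ ((∃t ∀r (¬C(t) ∨ D(r,t))) ∨ (∀n C(n)) ∨ (∀p ¬C(p)))
All bound variables are already distinct, so no renaming is needed.
Finally move all quantifiers to the prefix:
  ∃q ∃t ∀r ∀n ∀p (¬D(q,q) ∧ (¬C(t) ∨ D(r,t) ∨ C(n) ∨ ¬C(p)))
The prefix is ∃q ∃t ∀r ∀n ∀p: 3 universal, 2 existential.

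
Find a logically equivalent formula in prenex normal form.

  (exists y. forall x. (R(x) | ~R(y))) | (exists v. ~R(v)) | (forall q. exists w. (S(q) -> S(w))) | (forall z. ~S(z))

exists y. forall x. exists v. forall q. exists w. forall z. (R(x) | ~R(y) | ~R(v) | ~S(q) | S(w) | ~S(z))

First replace A → B with ¬A ∨ B.
  (exists y. forall x. (R(x) | ~R(y))) | (exists v. ~R(v)) | (forall q. exists w. (~S(q) | S(w))) | (forall z. ~S(z))
All bound variables are already distinct, so no renaming is needed.
Finally move all quantifiers to the prefix:
  exists y. forall x. exists v. forall q. exists w. forall z. (R(x) | ~R(y) | ~R(v) | ~S(q) | S(w) | ~S(z))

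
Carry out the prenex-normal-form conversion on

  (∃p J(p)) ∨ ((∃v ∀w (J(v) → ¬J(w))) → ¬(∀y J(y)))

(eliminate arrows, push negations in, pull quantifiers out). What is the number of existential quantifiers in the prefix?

Eliminate → and ↔ using ¬ and ∨.
  (∃p J(p)) ∨ ¬(∃v ∀w (¬J(v) ∨ ¬J(w))) ∨ ¬(∀y J(y))
Drive negations inward (¬∀x A ≡ ∃x ¬A, ¬∃x A ≡ ∀x ¬A, De Morgan for ∧/∨):
  (∃p J(p)) ∨ (∀v ∃w (J(v) ∧ J(w))) ∨ (∃y ¬J(y))
Extract every quantifier outward, since the variables are now distinct and don't occur free across branches:
  ∃p ∀v ∃w ∃y (J(p) ∨ J(v) ∧ J(w) ∨ ¬J(y))
The prefix is ∃p ∀v ∃w ∃y: 1 universal, 3 existential.

3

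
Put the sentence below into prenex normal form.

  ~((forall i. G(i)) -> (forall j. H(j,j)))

First replace A → B with ¬A ∨ B.
  ~(~(forall i. G(i)) | (forall j. H(j,j)))
Drive negations inward (¬∀x A ≡ ∃x ¬A, ¬∃x A ≡ ∀x ¬A, De Morgan for ∧/∨):
  (forall i. G(i)) & (exists j. ~H(j,j))
Finally move all quantifiers to the prefix:
  forall i. exists j. (G(i) & ~H(j,j))

forall i. exists j. (G(i) & ~H(j,j))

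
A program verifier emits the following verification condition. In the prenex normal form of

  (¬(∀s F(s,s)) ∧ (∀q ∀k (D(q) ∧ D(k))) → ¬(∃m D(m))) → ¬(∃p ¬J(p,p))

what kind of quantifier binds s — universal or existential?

existential

Eliminate → and ↔ using ¬ and ∨.
  ¬(¬(¬(∀s F(s,s)) ∧ (∀q ∀k (D(q) ∧ D(k)))) ∨ ¬(∃m D(m))) ∨ ¬(∃p ¬J(p,p))
Push ¬ through the quantifiers and connectives to reach negation normal form:
  (∃s ¬F(s,s)) ∧ (∀q ∀k (D(q) ∧ D(k))) ∧ (∃m D(m)) ∨ (∀p J(p,p))
All bound variables are already distinct, so no renaming is needed.
Finally move all quantifiers to the prefix:
  ∃s ∀q ∀k ∃m ∀p (¬F(s,s) ∧ D(q) ∧ D(k) ∧ D(m) ∨ J(p,p))
The quantifier ∀s sits under an odd number of negations (counting the antecedent side of each →), so it flips to ∃s.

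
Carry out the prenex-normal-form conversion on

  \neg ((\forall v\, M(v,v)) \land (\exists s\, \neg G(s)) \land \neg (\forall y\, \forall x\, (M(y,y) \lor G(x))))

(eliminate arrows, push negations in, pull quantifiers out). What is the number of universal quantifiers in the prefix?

Drive negations inward (¬∀x A ≡ ∃x ¬A, ¬∃x A ≡ ∀x ¬A, De Morgan for ∧/∨):
  (\exists v\, \neg M(v,v)) \lor (\forall s\, G(s)) \lor (\forall y\, \forall x\, (M(y,y) \lor G(x)))
Finally move all quantifiers to the prefix:
  \exists v\, \forall s\, \forall y\, \forall x\, (\neg M(v,v) \lor G(s) \lor M(y,y) \lor G(x))
The prefix is \exists v \forall s \forall y \forall x: 3 universal, 1 existential.

3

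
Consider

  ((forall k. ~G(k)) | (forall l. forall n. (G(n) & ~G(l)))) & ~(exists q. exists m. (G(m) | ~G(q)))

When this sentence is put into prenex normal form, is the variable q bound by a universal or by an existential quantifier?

Drive negations inward (¬∀x A ≡ ∃x ¬A, ¬∃x A ≡ ∀x ¬A, De Morgan for ∧/∨):
  ((forall k. ~G(k)) | (forall l. forall n. (G(n) & ~G(l)))) & (forall q. forall m. (~G(m) & G(q)))
Extract every quantifier outward, since the variables are now distinct and don't occur free across branches:
  forall k. forall l. forall n. forall q. forall m. ((~G(k) | G(n) & ~G(l)) & ~G(m) & G(q))
The quantifier exists q sits under an odd number of negations, so it flips to forall q.

universal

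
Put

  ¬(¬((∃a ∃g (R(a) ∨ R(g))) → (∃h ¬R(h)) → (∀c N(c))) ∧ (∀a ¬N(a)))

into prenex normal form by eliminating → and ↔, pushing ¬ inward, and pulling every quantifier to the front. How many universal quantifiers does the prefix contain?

4

Rewrite implications/biconditionals: A → B as ¬A ∨ B.
  ¬(¬(¬(∃a ∃g (R(a) ∨ R(g))) ∨ ¬(∃h ¬R(h)) ∨ (∀c N(c))) ∧ (∀a ¬N(a)))
Push ¬ through the quantifiers and connectives to reach negation normal form:
  (∀a ∀g (¬R(a) ∧ ¬R(g))) ∨ (∀h R(h)) ∨ (∀c N(c)) ∨ (∃a N(a))
Give each quantifier a distinct variable: a↦w.
  (∀a ∀g (¬R(a) ∧ ¬R(g))) ∨ (∀h R(h)) ∨ (∀c N(c)) ∨ (∃w N(w))
Extract every quantifier outward, since the variables are now distinct and don't occur free across branches:
  ∀a ∀g ∀h ∀c ∃w (¬R(a) ∧ ¬R(g) ∨ R(h) ∨ N(c) ∨ N(w))
The prefix is ∀a ∀g ∀h ∀c ∃w: 4 universal, 1 existential.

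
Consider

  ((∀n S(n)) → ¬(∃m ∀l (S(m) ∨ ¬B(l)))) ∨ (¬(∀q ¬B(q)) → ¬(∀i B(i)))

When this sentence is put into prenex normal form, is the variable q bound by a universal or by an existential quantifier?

universal

First replace A → B with ¬A ∨ B.
  ¬(∀n S(n)) ∨ ¬(∃m ∀l (S(m) ∨ ¬B(l))) ∨ ¬¬(∀q ¬B(q)) ∨ ¬(∀i B(i))
Move each ¬ inward, flipping quantifiers it crosses:
  (∃n ¬S(n)) ∨ (∀m ∃l (¬S(m) ∧ B(l))) ∨ (∀q ¬B(q)) ∨ (∃i ¬B(i))
Extract every quantifier outward, since the variables are now distinct and don't occur free across branches:
  ∃n ∀m ∃l ∀q ∃i (¬S(n) ∨ ¬S(m) ∧ B(l) ∨ ¬B(q) ∨ ¬B(i))
The quantifier ∀q sits under an even number of negations (counting the antecedent side of each →), so it remains universal.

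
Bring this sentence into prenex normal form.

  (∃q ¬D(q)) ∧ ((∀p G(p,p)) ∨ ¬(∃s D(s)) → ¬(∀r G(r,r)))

Rewrite implications/biconditionals: A → B as ¬A ∨ B.
  (∃q ¬D(q)) ∧ (¬((∀p G(p,p)) ∨ ¬(∃s D(s))) ∨ ¬(∀r G(r,r)))
Move each ¬ inward, flipping quantifiers it crosses:
  (∃q ¬D(q)) ∧ ((∃p ¬G(p,p)) ∧ (∃s D(s)) ∨ (∃r ¬G(r,r)))
Pull the quantifiers to the front (each side's bound variable is not free in the other side):
  ∃q ∃p ∃s ∃r (¬D(q) ∧ (¬G(p,p) ∧ D(s) ∨ ¬G(r,r)))

∃q ∃p ∃s ∃r (¬D(q) ∧ (¬G(p,p) ∧ D(s) ∨ ¬G(r,r)))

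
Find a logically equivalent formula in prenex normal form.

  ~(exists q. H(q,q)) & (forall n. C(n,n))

Move each ¬ inward, flipping quantifiers it crosses:
  (forall q. ~H(q,q)) & (forall n. C(n,n))
All bound variables are already distinct, so no renaming is needed.
Finally move all quantifiers to the prefix:
  forall q. forall n. (~H(q,q) & C(n,n))

forall q. forall n. (~H(q,q) & C(n,n))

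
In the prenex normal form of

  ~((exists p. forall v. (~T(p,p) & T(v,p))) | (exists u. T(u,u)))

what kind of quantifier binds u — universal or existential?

Move each ¬ inward, flipping quantifiers it crosses:
  (forall p. exists v. (T(p,p) | ~T(v,p))) & (forall u. ~T(u,u))
Extract every quantifier outward, since the variables are now distinct and don't occur free across branches:
  forall p. exists v. forall u. ((T(p,p) | ~T(v,p)) & ~T(u,u))
The quantifier exists u sits under an odd number of negations, so it flips to forall u.

universal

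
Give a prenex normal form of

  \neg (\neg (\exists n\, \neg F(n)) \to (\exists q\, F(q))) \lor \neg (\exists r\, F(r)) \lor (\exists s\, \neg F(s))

Rewrite implications/biconditionals: A → B as ¬A ∨ B.
  \neg (\neg \neg (\exists n\, \neg F(n)) \lor (\exists q\, F(q))) \lor \neg (\exists r\, F(r)) \lor (\exists s\, \neg F(s))
Drive negations inward (¬∀x A ≡ ∃x ¬A, ¬∃x A ≡ ∀x ¬A, De Morgan for ∧/∨):
  (\forall n\, F(n)) \land (\forall q\, \neg F(q)) \lor (\forall r\, \neg F(r)) \lor (\exists s\, \neg F(s))
Pull the quantifiers to the front (each side's bound variable is not free in the other side):
  \forall n\, \forall q\, \forall r\, \exists s\, (F(n) \land \neg F(q) \lor \neg F(r) \lor \neg F(s))

\forall n\, \forall q\, \forall r\, \exists s\, (F(n) \land \neg F(q) \lor \neg F(r) \lor \neg F(s))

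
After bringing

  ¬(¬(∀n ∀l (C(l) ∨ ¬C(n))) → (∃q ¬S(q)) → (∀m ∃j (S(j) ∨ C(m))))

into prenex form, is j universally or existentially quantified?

universal

Rewrite implications/biconditionals: A → B as ¬A ∨ B.
  ¬(¬¬(∀n ∀l (C(l) ∨ ¬C(n))) ∨ ¬(∃q ¬S(q)) ∨ (∀m ∃j (S(j) ∨ C(m))))
Move each ¬ inward, flipping quantifiers it crosses:
  (∃n ∃l (¬C(l) ∧ C(n))) ∧ (∃q ¬S(q)) ∧ (∃m ∀j (¬S(j) ∧ ¬C(m)))
Pull the quantifiers to the front (each side's bound variable is not free in the other side):
  ∃n ∃l ∃q ∃m ∀j (¬C(l) ∧ C(n) ∧ ¬S(q) ∧ ¬S(j) ∧ ¬C(m))
The quantifier ∃j sits under an odd number of negations (counting the antecedent side of each →), so it flips to ∀j.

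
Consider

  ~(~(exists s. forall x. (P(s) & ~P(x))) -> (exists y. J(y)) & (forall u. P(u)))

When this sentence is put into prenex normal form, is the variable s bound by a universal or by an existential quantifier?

First replace A → B with ¬A ∨ B.
  ~(~~(exists s. forall x. (P(s) & ~P(x))) | (exists y. J(y)) & (forall u. P(u)))
Push ¬ through the quantifiers and connectives to reach negation normal form:
  (forall s. exists x. (~P(s) | P(x))) & ((forall y. ~J(y)) | (exists u. ~P(u)))
All bound variables are already distinct, so no renaming is needed.
Pull the quantifiers to the front (each side's bound variable is not free in the other side):
  forall s. exists x. forall y. exists u. ((~P(s) | P(x)) & (~J(y) | ~P(u)))
The quantifier exists s sits under an odd number of negations (counting the antecedent side of each →), so it flips to forall s.

universal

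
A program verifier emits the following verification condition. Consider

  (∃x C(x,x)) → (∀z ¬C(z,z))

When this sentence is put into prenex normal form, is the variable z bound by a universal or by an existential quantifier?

Rewrite implications/biconditionals: A → B as ¬A ∨ B.
  ¬(∃x C(x,x)) ∨ (∀z ¬C(z,z))
Drive negations inward (¬∀x A ≡ ∃x ¬A, ¬∃x A ≡ ∀x ¬A, De Morgan for ∧/∨):
  (∀x ¬C(x,x)) ∨ (∀z ¬C(z,z))
All bound variables are already distinct, so no renaming is needed.
Extract every quantifier outward, since the variables are now distinct and don't occur free across branches:
  ∀x ∀z (¬C(x,x) ∨ ¬C(z,z))
The quantifier ∀z sits under an even number of negations (counting the antecedent side of each →), so it remains universal.

universal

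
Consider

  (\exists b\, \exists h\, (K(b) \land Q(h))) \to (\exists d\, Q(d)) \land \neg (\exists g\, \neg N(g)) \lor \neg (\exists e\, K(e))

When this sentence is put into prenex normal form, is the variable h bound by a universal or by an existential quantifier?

universal

Rewrite implications/biconditionals: A → B as ¬A ∨ B.
  \neg (\exists b\, \exists h\, (K(b) \land Q(h))) \lor (\exists d\, Q(d)) \land \neg (\exists g\, \neg N(g)) \lor \neg (\exists e\, K(e))
Drive negations inward (¬∀x A ≡ ∃x ¬A, ¬∃x A ≡ ∀x ¬A, De Morgan for ∧/∨):
  (\forall b\, \forall h\, (\neg K(b) \lor \neg Q(h))) \lor (\exists d\, Q(d)) \land (\forall g\, N(g)) \lor (\forall e\, \neg K(e))
Pull the quantifiers to the front (each side's bound variable is not free in the other side):
  \forall b\, \forall h\, \exists d\, \forall g\, \forall e\, (\neg K(b) \lor \neg Q(h) \lor Q(d) \land N(g) \lor \neg K(e))
The quantifier \exists h sits under an odd number of negations (counting the antecedent side of each →), so it flips to \forall h.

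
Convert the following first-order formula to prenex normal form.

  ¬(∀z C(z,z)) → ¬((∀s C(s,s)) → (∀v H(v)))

∀z ∀s ∃v (C(z,z) ∨ C(s,s) ∧ ¬H(v))

Rewrite implications/biconditionals: A → B as ¬A ∨ B.
  ¬¬(∀z C(z,z)) ∨ ¬(¬(∀s C(s,s)) ∨ (∀v H(v)))
Push ¬ through the quantifiers and connectives to reach negation normal form:
  (∀z C(z,z)) ∨ (∀s C(s,s)) ∧ (∃v ¬H(v))
All bound variables are already distinct, so no renaming is needed.
Extract every quantifier outward, since the variables are now distinct and don't occur free across branches:
  ∀z ∀s ∃v (C(z,z) ∨ C(s,s) ∧ ¬H(v))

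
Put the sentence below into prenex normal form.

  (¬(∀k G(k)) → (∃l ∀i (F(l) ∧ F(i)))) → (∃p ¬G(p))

∃k ∀l ∃i ∃p (¬G(k) ∧ (¬F(l) ∨ ¬F(i)) ∨ ¬G(p))

Eliminate → and ↔ using ¬ and ∨.
  ¬(¬¬(∀k G(k)) ∨ (∃l ∀i (F(l) ∧ F(i)))) ∨ (∃p ¬G(p))
Move each ¬ inward, flipping quantifiers it crosses:
  (∃k ¬G(k)) ∧ (∀l ∃i (¬F(l) ∨ ¬F(i))) ∨ (∃p ¬G(p))
All bound variables are already distinct, so no renaming is needed.
Finally move all quantifiers to the prefix:
  ∃k ∀l ∃i ∃p (¬G(k) ∧ (¬F(l) ∨ ¬F(i)) ∨ ¬G(p))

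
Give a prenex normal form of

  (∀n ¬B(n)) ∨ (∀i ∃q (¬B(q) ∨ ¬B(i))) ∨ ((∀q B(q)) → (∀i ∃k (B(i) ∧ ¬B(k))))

Eliminate → and ↔ using ¬ and ∨.
  (∀n ¬B(n)) ∨ (∀i ∃q (¬B(q) ∨ ¬B(i))) ∨ ¬(∀q B(q)) ∨ (∀i ∃k (B(i) ∧ ¬B(k)))
Move each ¬ inward, flipping quantifiers it crosses:
  (∀n ¬B(n)) ∨ (∀i ∃q (¬B(q) ∨ ¬B(i))) ∨ (∃q ¬B(q)) ∨ (∀i ∃k (B(i) ∧ ¬B(k)))
Standardize variables apart so no two quantifiers bind the same name: q↦b, i↦x1.
  (∀n ¬B(n)) ∨ (∀i ∃q (¬B(q) ∨ ¬B(i))) ∨ (∃b ¬B(b)) ∨ (∀x1 ∃k (B(x1) ∧ ¬B(k)))
Pull the quantifiers to the front (each side's bound variable is not free in the other side):
  ∀n ∀i ∃q ∃b ∀x1 ∃k (¬B(n) ∨ ¬B(q) ∨ ¬B(i) ∨ ¬B(b) ∨ B(x1) ∧ ¬B(k))

∀n ∀i ∃q ∃b ∀x1 ∃k (¬B(n) ∨ ¬B(q) ∨ ¬B(i) ∨ ¬B(b) ∨ B(x1) ∧ ¬B(k))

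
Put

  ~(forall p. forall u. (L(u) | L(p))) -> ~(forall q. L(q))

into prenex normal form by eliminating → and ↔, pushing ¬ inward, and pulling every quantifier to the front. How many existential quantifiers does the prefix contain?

1

Eliminate → and ↔ using ¬ and ∨.
  ~~(forall p. forall u. (L(u) | L(p))) | ~(forall q. L(q))
Move each ¬ inward, flipping quantifiers it crosses:
  (forall p. forall u. (L(u) | L(p))) | (exists q. ~L(q))
All bound variables are already distinct, so no renaming is needed.
Finally move all quantifiers to the prefix:
  forall p. forall u. exists q. (L(u) | L(p) | ~L(q))
The prefix is forall p forall u exists q: 2 universal, 1 existential.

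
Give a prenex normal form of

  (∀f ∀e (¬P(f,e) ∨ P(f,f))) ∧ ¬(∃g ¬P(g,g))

Drive negations inward (¬∀x A ≡ ∃x ¬A, ¬∃x A ≡ ∀x ¬A, De Morgan for ∧/∨):
  (∀f ∀e (¬P(f,e) ∨ P(f,f))) ∧ (∀g P(g,g))
Finally move all quantifiers to the prefix:
  ∀f ∀e ∀g ((¬P(f,e) ∨ P(f,f)) ∧ P(g,g))

∀f ∀e ∀g ((¬P(f,e) ∨ P(f,f)) ∧ P(g,g))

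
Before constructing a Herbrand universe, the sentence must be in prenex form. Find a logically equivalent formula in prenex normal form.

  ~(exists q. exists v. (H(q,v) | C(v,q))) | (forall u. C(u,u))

forall q. forall v. forall u. (~H(q,v) & ~C(v,q) | C(u,u))

Move each ¬ inward, flipping quantifiers it crosses:
  (forall q. forall v. (~H(q,v) & ~C(v,q))) | (forall u. C(u,u))
All bound variables are already distinct, so no renaming is needed.
Extract every quantifier outward, since the variables are now distinct and don't occur free across branches:
  forall q. forall v. forall u. (~H(q,v) & ~C(v,q) | C(u,u))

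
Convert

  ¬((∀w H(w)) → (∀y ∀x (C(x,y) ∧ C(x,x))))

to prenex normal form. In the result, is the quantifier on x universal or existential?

Rewrite implications/biconditionals: A → B as ¬A ∨ B.
  ¬(¬(∀w H(w)) ∨ (∀y ∀x (C(x,y) ∧ C(x,x))))
Drive negations inward (¬∀x A ≡ ∃x ¬A, ¬∃x A ≡ ∀x ¬A, De Morgan for ∧/∨):
  (∀w H(w)) ∧ (∃y ∃x (¬C(x,y) ∨ ¬C(x,x)))
Pull the quantifiers to the front (each side's bound variable is not free in the other side):
  ∀w ∃y ∃x (H(w) ∧ (¬C(x,y) ∨ ¬C(x,x)))
The quantifier ∀x sits under an odd number of negations (counting the antecedent side of each →), so it flips to ∃x.

existential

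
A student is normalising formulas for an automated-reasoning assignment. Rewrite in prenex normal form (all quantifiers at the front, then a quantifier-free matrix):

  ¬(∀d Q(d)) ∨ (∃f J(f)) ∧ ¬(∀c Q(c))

∃d ∃f ∃c (¬Q(d) ∨ J(f) ∧ ¬Q(c))

Move each ¬ inward, flipping quantifiers it crosses:
  (∃d ¬Q(d)) ∨ (∃f J(f)) ∧ (∃c ¬Q(c))
All bound variables are already distinct, so no renaming is needed.
Finally move all quantifiers to the prefix:
  ∃d ∃f ∃c (¬Q(d) ∨ J(f) ∧ ¬Q(c))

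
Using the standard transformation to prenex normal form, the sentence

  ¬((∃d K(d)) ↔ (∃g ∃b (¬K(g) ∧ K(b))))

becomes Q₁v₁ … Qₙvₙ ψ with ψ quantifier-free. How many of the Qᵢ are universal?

Rewrite implications/biconditionals: A → B as ¬A ∨ B; A ↔ B as (¬A ∨ B) ∧ (¬B ∨ A).
  ¬((¬(∃d K(d)) ∨ (∃g ∃b (¬K(g) ∧ K(b)))) ∧ (¬(∃g ∃b (¬K(g) ∧ K(b))) ∨ (∃d K(d))))
Push ¬ through the quantifiers and connectives to reach negation normal form:
  (∃d K(d)) ∧ (∀g ∀b (K(g) ∨ ¬K(b))) ∨ (∃g ∃b (¬K(g) ∧ K(b))) ∧ (∀d ¬K(d))
Standardize variables apart so no two quantifiers bind the same name: g↦z1, b↦w, d↦z.
  (∃d K(d)) ∧ (∀g ∀b (K(g) ∨ ¬K(b))) ∨ (∃z1 ∃w (¬K(z1) ∧ K(w))) ∧ (∀z ¬K(z))
Extract every quantifier outward, since the variables are now distinct and don't occur free across branches:
  ∃d ∀g ∀b ∃z1 ∃w ∀z (K(d) ∧ (K(g) ∨ ¬K(b)) ∨ ¬K(z1) ∧ K(w) ∧ ¬K(z))
The prefix is ∃d ∀g ∀b ∃z1 ∃w ∀z: 3 universal, 3 existential.

3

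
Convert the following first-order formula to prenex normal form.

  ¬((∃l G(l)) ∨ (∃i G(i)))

∀l ∀i (¬G(l) ∧ ¬G(i))

Push ¬ through the quantifiers and connectives to reach negation normal form:
  (∀l ¬G(l)) ∧ (∀i ¬G(i))
All bound variables are already distinct, so no renaming is needed.
Pull the quantifiers to the front (each side's bound variable is not free in the other side):
  ∀l ∀i (¬G(l) ∧ ¬G(i))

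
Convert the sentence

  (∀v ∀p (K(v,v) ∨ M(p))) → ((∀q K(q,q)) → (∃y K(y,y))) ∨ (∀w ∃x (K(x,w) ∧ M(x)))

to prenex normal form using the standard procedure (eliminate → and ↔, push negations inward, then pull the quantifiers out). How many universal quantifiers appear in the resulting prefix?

First replace A → B with ¬A ∨ B.
  ¬(∀v ∀p (K(v,v) ∨ M(p))) ∨ ¬(∀q K(q,q)) ∨ (∃y K(y,y)) ∨ (∀w ∃x (K(x,w) ∧ M(x)))
Move each ¬ inward, flipping quantifiers it crosses:
  (∃v ∃p (¬K(v,v) ∧ ¬M(p))) ∨ (∃q ¬K(q,q)) ∨ (∃y K(y,y)) ∨ (∀w ∃x (K(x,w) ∧ M(x)))
All bound variables are already distinct, so no renaming is needed.
Extract every quantifier outward, since the variables are now distinct and don't occur free across branches:
  ∃v ∃p ∃q ∃y ∀w ∃x (¬K(v,v) ∧ ¬M(p) ∨ ¬K(q,q) ∨ K(y,y) ∨ K(x,w) ∧ M(x))
The prefix is ∃v ∃p ∃q ∃y ∀w ∃x: 1 universal, 5 existential.

1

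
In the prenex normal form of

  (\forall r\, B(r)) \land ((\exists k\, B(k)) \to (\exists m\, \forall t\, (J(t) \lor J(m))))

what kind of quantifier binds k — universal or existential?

universal

Rewrite implications/biconditionals: A → B as ¬A ∨ B.
  (\forall r\, B(r)) \land (\neg (\exists k\, B(k)) \lor (\exists m\, \forall t\, (J(t) \lor J(m))))
Push ¬ through the quantifiers and connectives to reach negation normal form:
  (\forall r\, B(r)) \land ((\forall k\, \neg B(k)) \lor (\exists m\, \forall t\, (J(t) \lor J(m))))
All bound variables are already distinct, so no renaming is needed.
Finally move all quantifiers to the prefix:
  \forall r\, \forall k\, \exists m\, \forall t\, (B(r) \land (\neg B(k) \lor J(t) \lor J(m)))
The quantifier \exists k sits under an odd number of negations (counting the antecedent side of each →), so it flips to \forall k.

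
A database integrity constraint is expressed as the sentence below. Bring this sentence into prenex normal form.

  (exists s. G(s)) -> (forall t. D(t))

forall s. forall t. (~G(s) | D(t))

First replace A → B with ¬A ∨ B.
  ~(exists s. G(s)) | (forall t. D(t))
Push ¬ through the quantifiers and connectives to reach negation normal form:
  (forall s. ~G(s)) | (forall t. D(t))
All bound variables are already distinct, so no renaming is needed.
Pull the quantifiers to the front (each side's bound variable is not free in the other side):
  forall s. forall t. (~G(s) | D(t))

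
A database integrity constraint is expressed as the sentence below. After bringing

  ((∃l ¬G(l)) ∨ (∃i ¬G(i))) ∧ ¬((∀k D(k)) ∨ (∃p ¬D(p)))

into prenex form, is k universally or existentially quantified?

existential

Push ¬ through the quantifiers and connectives to reach negation normal form:
  ((∃l ¬G(l)) ∨ (∃i ¬G(i))) ∧ (∃k ¬D(k)) ∧ (∀p D(p))
All bound variables are already distinct, so no renaming is needed.
Extract every quantifier outward, since the variables are now distinct and don't occur free across branches:
  ∃l ∃i ∃k ∀p ((¬G(l) ∨ ¬G(i)) ∧ ¬D(k) ∧ D(p))
The quantifier ∀k sits under an odd number of negations, so it flips to ∃k.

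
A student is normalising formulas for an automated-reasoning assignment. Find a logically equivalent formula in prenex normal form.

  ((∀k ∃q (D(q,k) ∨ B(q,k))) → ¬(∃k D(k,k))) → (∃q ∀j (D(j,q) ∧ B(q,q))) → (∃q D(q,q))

∀k ∃q ∃b ∀x ∃j ∃w ((D(q,k) ∨ B(q,k)) ∧ D(b,b) ∨ ¬D(j,x) ∨ ¬B(x,x) ∨ D(w,w))

Rewrite implications/biconditionals: A → B as ¬A ∨ B.
  ¬(¬(∀k ∃q (D(q,k) ∨ B(q,k))) ∨ ¬(∃k D(k,k))) ∨ ¬(∃q ∀j (D(j,q) ∧ B(q,q))) ∨ (∃q D(q,q))
Drive negations inward (¬∀x A ≡ ∃x ¬A, ¬∃x A ≡ ∀x ¬A, De Morgan for ∧/∨):
  (∀k ∃q (D(q,k) ∨ B(q,k))) ∧ (∃k D(k,k)) ∨ (∀q ∃j (¬D(j,q) ∨ ¬B(q,q))) ∨ (∃q D(q,q))
Standardize variables apart so no two quantifiers bind the same name: k↦b, q↦x, q↦w.
  (∀k ∃q (D(q,k) ∨ B(q,k))) ∧ (∃b D(b,b)) ∨ (∀x ∃j (¬D(j,x) ∨ ¬B(x,x))) ∨ (∃w D(w,w))
Pull the quantifiers to the front (each side's bound variable is not free in the other side):
  ∀k ∃q ∃b ∀x ∃j ∃w ((D(q,k) ∨ B(q,k)) ∧ D(b,b) ∨ ¬D(j,x) ∨ ¬B(x,x) ∨ D(w,w))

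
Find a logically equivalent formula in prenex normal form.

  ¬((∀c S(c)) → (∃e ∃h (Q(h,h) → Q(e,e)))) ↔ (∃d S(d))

Rewrite implications/biconditionals: A → B as ¬A ∨ B; A ↔ B as (¬A ∨ B) ∧ (¬B ∨ A).
  (¬¬(¬(∀c S(c)) ∨ (∃e ∃h (¬Q(h,h) ∨ Q(e,e)))) ∨ (∃d S(d))) ∧ (¬(∃d S(d)) ∨ ¬(¬(∀c S(c)) ∨ (∃e ∃h (¬Q(h,h) ∨ Q(e,e)))))
Push ¬ through the quantifiers and connectives to reach negation normal form:
  ((∃c ¬S(c)) ∨ (∃e ∃h (¬Q(h,h) ∨ Q(e,e))) ∨ (∃d S(d))) ∧ ((∀d ¬S(d)) ∨ (∀c S(c)) ∧ (∀e ∀h (Q(h,h) ∧ ¬Q(e,e))))
Give each quantifier a distinct variable: d↦a, c↦b, e↦v1, h↦x.
  ((∃c ¬S(c)) ∨ (∃e ∃h (¬Q(h,h) ∨ Q(e,e))) ∨ (∃d S(d))) ∧ ((∀a ¬S(a)) ∨ (∀b S(b)) ∧ (∀v1 ∀x (Q(x,x) ∧ ¬Q(v1,v1))))
Extract every quantifier outward, since the variables are now distinct and don't occur free across branches:
  ∃c ∃e ∃h ∃d ∀a ∀b ∀v1 ∀x ((¬S(c) ∨ ¬Q(h,h) ∨ Q(e,e) ∨ S(d)) ∧ (¬S(a) ∨ S(b) ∧ Q(x,x) ∧ ¬Q(v1,v1)))

∃c ∃e ∃h ∃d ∀a ∀b ∀v1 ∀x ((¬S(c) ∨ ¬Q(h,h) ∨ Q(e,e) ∨ S(d)) ∧ (¬S(a) ∨ S(b) ∧ Q(x,x) ∧ ¬Q(v1,v1)))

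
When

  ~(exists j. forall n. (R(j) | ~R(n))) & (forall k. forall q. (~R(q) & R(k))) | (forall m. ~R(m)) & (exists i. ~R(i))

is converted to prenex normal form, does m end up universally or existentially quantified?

universal

Drive negations inward (¬∀x A ≡ ∃x ¬A, ¬∃x A ≡ ∀x ¬A, De Morgan for ∧/∨):
  (forall j. exists n. (~R(j) & R(n))) & (forall k. forall q. (~R(q) & R(k))) | (forall m. ~R(m)) & (exists i. ~R(i))
Pull the quantifiers to the front (each side's bound variable is not free in the other side):
  forall j. exists n. forall k. forall q. forall m. exists i. (~R(j) & R(n) & ~R(q) & R(k) | ~R(m) & ~R(i))
The quantifier forall m sits under an even number of negations, so it remains universal.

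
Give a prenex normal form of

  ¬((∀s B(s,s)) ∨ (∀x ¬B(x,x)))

Drive negations inward (¬∀x A ≡ ∃x ¬A, ¬∃x A ≡ ∀x ¬A, De Morgan for ∧/∨):
  (∃s ¬B(s,s)) ∧ (∃x B(x,x))
Extract every quantifier outward, since the variables are now distinct and don't occur free across branches:
  ∃s ∃x (¬B(s,s) ∧ B(x,x))

∃s ∃x (¬B(s,s) ∧ B(x,x))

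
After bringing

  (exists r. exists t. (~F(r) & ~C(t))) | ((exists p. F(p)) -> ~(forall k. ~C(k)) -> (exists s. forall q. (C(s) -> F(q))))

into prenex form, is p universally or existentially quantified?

universal

First replace A → B with ¬A ∨ B.
  (exists r. exists t. (~F(r) & ~C(t))) | ~(exists p. F(p)) | ~~(forall k. ~C(k)) | (exists s. forall q. (~C(s) | F(q)))
Drive negations inward (¬∀x A ≡ ∃x ¬A, ¬∃x A ≡ ∀x ¬A, De Morgan for ∧/∨):
  (exists r. exists t. (~F(r) & ~C(t))) | (forall p. ~F(p)) | (forall k. ~C(k)) | (exists s. forall q. (~C(s) | F(q)))
Pull the quantifiers to the front (each side's bound variable is not free in the other side):
  exists r. exists t. forall p. forall k. exists s. forall q. (~F(r) & ~C(t) | ~F(p) | ~C(k) | ~C(s) | F(q))
The quantifier exists p sits under an odd number of negations (counting the antecedent side of each →), so it flips to forall p.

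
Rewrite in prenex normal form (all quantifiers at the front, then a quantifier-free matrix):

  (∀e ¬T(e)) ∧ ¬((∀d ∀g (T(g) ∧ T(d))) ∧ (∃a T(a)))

Move each ¬ inward, flipping quantifiers it crosses:
  (∀e ¬T(e)) ∧ ((∃d ∃g (¬T(g) ∨ ¬T(d))) ∨ (∀a ¬T(a)))
Extract every quantifier outward, since the variables are now distinct and don't occur free across branches:
  ∀e ∃d ∃g ∀a (¬T(e) ∧ (¬T(g) ∨ ¬T(d) ∨ ¬T(a)))

∀e ∃d ∃g ∀a (¬T(e) ∧ (¬T(g) ∨ ¬T(d) ∨ ¬T(a)))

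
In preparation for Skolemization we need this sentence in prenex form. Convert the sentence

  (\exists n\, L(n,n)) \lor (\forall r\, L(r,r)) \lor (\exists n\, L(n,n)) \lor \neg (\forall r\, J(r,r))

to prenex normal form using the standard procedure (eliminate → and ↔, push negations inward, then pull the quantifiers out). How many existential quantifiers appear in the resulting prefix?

Drive negations inward (¬∀x A ≡ ∃x ¬A, ¬∃x A ≡ ∀x ¬A, De Morgan for ∧/∨):
  (\exists n\, L(n,n)) \lor (\forall r\, L(r,r)) \lor (\exists n\, L(n,n)) \lor (\exists r\, \neg J(r,r))
Rename bound variables to avoid capture: n↦v1, r↦z.
  (\exists n\, L(n,n)) \lor (\forall r\, L(r,r)) \lor (\exists v1\, L(v1,v1)) \lor (\exists z\, \neg J(z,z))
Pull the quantifiers to the front (each side's bound variable is not free in the other side):
  \exists n\, \forall r\, \exists v1\, \exists z\, (L(n,n) \lor L(r,r) \lor L(v1,v1) \lor \neg J(z,z))
The prefix is \exists n \forall r \exists v1 \exists z: 1 universal, 3 existential.

3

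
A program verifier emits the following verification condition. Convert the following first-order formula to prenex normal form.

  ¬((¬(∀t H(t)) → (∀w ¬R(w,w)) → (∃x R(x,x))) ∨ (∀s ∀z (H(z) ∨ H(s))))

Rewrite implications/biconditionals: A → B as ¬A ∨ B.
  ¬(¬¬(∀t H(t)) ∨ ¬(∀w ¬R(w,w)) ∨ (∃x R(x,x)) ∨ (∀s ∀z (H(z) ∨ H(s))))
Push ¬ through the quantifiers and connectives to reach negation normal form:
  (∃t ¬H(t)) ∧ (∀w ¬R(w,w)) ∧ (∀x ¬R(x,x)) ∧ (∃s ∃z (¬H(z) ∧ ¬H(s)))
All bound variables are already distinct, so no renaming is needed.
Pull the quantifiers to the front (each side's bound variable is not free in the other side):
  ∃t ∀w ∀x ∃s ∃z (¬H(t) ∧ ¬R(w,w) ∧ ¬R(x,x) ∧ ¬H(z) ∧ ¬H(s))

∃t ∀w ∀x ∃s ∃z (¬H(t) ∧ ¬R(w,w) ∧ ¬R(x,x) ∧ ¬H(z) ∧ ¬H(s))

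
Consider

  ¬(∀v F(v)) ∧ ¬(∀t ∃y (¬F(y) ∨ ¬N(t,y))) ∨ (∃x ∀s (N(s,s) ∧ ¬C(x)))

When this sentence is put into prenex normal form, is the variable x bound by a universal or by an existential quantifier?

Move each ¬ inward, flipping quantifiers it crosses:
  (∃v ¬F(v)) ∧ (∃t ∀y (F(y) ∧ N(t,y))) ∨ (∃x ∀s (N(s,s) ∧ ¬C(x)))
Extract every quantifier outward, since the variables are now distinct and don't occur free across branches:
  ∃v ∃t ∀y ∃x ∀s (¬F(v) ∧ F(y) ∧ N(t,y) ∨ N(s,s) ∧ ¬C(x))
The quantifier ∃x sits under an even number of negations, so it remains existential.

existential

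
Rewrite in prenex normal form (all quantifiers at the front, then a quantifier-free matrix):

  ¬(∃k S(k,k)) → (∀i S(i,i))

∃k ∀i (S(k,k) ∨ S(i,i))

First replace A → B with ¬A ∨ B.
  ¬¬(∃k S(k,k)) ∨ (∀i S(i,i))
Push ¬ through the quantifiers and connectives to reach negation normal form:
  (∃k S(k,k)) ∨ (∀i S(i,i))
All bound variables are already distinct, so no renaming is needed.
Extract every quantifier outward, since the variables are now distinct and don't occur free across branches:
  ∃k ∀i (S(k,k) ∨ S(i,i))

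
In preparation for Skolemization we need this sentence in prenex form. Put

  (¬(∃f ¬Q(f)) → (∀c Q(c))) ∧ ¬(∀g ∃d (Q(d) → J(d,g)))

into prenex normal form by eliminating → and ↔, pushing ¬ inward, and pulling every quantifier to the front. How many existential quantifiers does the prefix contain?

First replace A → B with ¬A ∨ B.
  (¬¬(∃f ¬Q(f)) ∨ (∀c Q(c))) ∧ ¬(∀g ∃d (¬Q(d) ∨ J(d,g)))
Drive negations inward (¬∀x A ≡ ∃x ¬A, ¬∃x A ≡ ∀x ¬A, De Morgan for ∧/∨):
  ((∃f ¬Q(f)) ∨ (∀c Q(c))) ∧ (∃g ∀d (Q(d) ∧ ¬J(d,g)))
All bound variables are already distinct, so no renaming is needed.
Extract every quantifier outward, since the variables are now distinct and don't occur free across branches:
  ∃f ∀c ∃g ∀d ((¬Q(f) ∨ Q(c)) ∧ Q(d) ∧ ¬J(d,g))
The prefix is ∃f ∀c ∃g ∀d: 2 universal, 2 existential.

2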